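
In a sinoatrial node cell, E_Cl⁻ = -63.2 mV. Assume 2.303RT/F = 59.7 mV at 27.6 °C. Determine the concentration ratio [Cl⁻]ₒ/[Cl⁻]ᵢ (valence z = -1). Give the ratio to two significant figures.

11

log₁₀([out]/[in]) = E·z/(59.7) = -63.2 × -1 / 59.7 = 1.0586
[out]/[in] = 10^(1.0586) = 11.45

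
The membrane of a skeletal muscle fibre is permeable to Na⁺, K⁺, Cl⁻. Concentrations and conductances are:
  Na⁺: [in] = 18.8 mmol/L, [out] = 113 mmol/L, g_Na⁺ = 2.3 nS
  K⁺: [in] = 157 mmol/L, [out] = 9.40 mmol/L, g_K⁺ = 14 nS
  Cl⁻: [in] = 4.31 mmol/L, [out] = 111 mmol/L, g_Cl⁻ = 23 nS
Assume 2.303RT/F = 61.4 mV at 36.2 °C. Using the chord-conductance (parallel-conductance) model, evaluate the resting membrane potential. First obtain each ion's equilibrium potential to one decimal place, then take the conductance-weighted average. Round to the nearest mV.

E_Na⁺ = (61.4/1)·log₁₀(113/18.8) = 47.8 mV
E_K⁺ = (61.4/1)·log₁₀(9.40/157) = -75.1 mV
E_Cl⁻ = (61.4/-1)·log₁₀(111/4.31) = -86.6 mV
Vm = (Σ gᵢEᵢ)/(Σ gᵢ) = (2.3·47.8 + 14·-75.1 + 23·-86.6) / (2.3 + 14 + 23)
= -2933.26 / 39.3 = -74.64 mV

-75 mV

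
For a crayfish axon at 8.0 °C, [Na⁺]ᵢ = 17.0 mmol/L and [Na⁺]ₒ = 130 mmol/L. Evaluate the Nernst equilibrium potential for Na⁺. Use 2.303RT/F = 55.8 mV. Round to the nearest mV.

49 mV

E = (55.8/z) · log₁₀([Na⁺]_out/[Na⁺]_in) with z = +1.
= (55.8/1) · log₁₀(130/17.0) = 55.80 · log₁₀(7.647)
= 55.80 · (0.8835) = 49.30 mV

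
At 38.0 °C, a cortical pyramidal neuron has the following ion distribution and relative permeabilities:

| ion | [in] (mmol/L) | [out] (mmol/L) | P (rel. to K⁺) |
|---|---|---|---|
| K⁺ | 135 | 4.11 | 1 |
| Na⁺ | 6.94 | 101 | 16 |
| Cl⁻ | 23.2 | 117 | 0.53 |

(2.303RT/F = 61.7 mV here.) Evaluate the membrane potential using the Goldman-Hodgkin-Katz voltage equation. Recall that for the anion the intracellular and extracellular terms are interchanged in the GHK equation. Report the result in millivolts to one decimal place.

44.7 mV

Vm = 61.7 · log₁₀[(Σ P·[cation]ₒ + Σ P·[anion]ᵢ) / (Σ P·[cation]ᵢ + Σ P·[anion]ₒ)]
Numerator = 1×4.11 + 16×101 + 0.53×23.2 = 1632
Denominator = 1×135 + 16×6.94 + 0.53×117 = 308.1
Vm = 61.7 · log₁₀(5.2992) = 61.7 × (0.7242) = 44.68 mV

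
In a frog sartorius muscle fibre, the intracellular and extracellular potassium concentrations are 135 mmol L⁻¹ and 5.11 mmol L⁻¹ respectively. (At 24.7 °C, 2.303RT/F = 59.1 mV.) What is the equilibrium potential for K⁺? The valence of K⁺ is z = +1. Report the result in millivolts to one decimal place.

-84.0 mV

E = (59.1/z) · log₁₀([K⁺]_out/[K⁺]_in) with z = +1.
= (59.1/1) · log₁₀(5.11/135) = 59.10 · log₁₀(0.03785)
= 59.10 · (-1.4219) = -84.04 mV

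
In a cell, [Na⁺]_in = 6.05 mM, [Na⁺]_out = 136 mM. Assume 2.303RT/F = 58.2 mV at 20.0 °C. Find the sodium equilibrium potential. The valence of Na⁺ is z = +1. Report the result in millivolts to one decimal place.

78.7 mV

E = (58.2/z) · log₁₀([Na⁺]_out/[Na⁺]_in) with z = +1.
= (58.2/1) · log₁₀(136/6.05) = 58.20 · log₁₀(22.48)
= 58.20 · (1.3518) = 78.67 mV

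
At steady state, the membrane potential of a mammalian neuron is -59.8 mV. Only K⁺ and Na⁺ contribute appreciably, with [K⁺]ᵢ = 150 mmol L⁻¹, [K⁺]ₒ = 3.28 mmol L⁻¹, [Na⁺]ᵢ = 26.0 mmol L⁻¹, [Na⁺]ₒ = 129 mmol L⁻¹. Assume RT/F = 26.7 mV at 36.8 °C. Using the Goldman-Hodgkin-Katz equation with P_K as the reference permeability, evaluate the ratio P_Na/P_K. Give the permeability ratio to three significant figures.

0.101

Let α = P_Na/P_K. GHK: Vm = 26.7·ln[(Kₒ + α·Naₒ)/(Kᵢ + α·Naᵢ)].
e^(Vm/26.7) = e^(-59.8/26.7) = 0.10649
So 0.10649·(Kᵢ + α·Naᵢ) = Kₒ + α·Naₒ → α = (0.10649·150.0 − 3.28) / (129.0 − 0.10649·26.0)
α = (15.97 − 3.28) / (129.0 − 2.769) = 12.69/126.2 = 0.1006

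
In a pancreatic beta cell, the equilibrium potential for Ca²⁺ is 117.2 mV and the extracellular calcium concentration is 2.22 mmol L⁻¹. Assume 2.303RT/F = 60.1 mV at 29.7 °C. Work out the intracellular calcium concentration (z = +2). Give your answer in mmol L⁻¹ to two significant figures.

0.00028 mmol L⁻¹

Nernst: E = (60.1/2) · log₁₀([out]/[in]), so log₁₀([out]/[in]) = 117.2 × 2 / 60.1 = 3.9002.
[out]/[in] = 10^(3.9002) = 7946.
[in] = 2.22 / 7946 = 0.0002794 mmol L⁻¹.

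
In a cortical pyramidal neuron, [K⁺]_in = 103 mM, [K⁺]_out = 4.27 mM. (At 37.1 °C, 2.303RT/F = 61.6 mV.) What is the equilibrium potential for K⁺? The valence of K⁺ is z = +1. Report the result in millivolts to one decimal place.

E = (61.6/z) · log₁₀([K⁺]_out/[K⁺]_in) with z = +1.
= (61.6/1) · log₁₀(4.27/103) = 61.60 · log₁₀(0.04146)
= 61.60 · (-1.3824) = -85.16 mV

-85.2 mV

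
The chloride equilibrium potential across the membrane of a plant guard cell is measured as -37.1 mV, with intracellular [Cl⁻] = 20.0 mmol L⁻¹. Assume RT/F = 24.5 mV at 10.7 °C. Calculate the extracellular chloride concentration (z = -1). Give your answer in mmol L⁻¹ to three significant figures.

Nernst: E = (24.5/-1) · ln([out]/[in]), so ln([out]/[in]) = -37.1 × -1 / 24.5 = 1.5143.
[out]/[in] = e^(1.5143) = 4.546.
[out] = 4.546 × 20.0 = 90.92 mmol L⁻¹.

90.9 mmol L⁻¹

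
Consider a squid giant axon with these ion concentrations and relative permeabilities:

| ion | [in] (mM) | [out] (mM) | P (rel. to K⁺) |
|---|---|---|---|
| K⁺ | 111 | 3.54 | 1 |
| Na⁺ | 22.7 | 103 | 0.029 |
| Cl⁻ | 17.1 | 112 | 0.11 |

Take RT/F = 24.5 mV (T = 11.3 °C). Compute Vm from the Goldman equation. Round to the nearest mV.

-66 mV

Vm = 24.5 · ln[(Σ P·[cation]ₒ + Σ P·[anion]ᵢ) / (Σ P·[cation]ᵢ + Σ P·[anion]ₒ)]
Numerator = 1×3.54 + 0.029×103 + 0.11×17.1 = 8.408
Denominator = 1×111 + 0.029×22.7 + 0.11×112 = 124
Vm = 24.5 · ln(0.067818) = 24.5 × (-2.6909) = -65.93 mV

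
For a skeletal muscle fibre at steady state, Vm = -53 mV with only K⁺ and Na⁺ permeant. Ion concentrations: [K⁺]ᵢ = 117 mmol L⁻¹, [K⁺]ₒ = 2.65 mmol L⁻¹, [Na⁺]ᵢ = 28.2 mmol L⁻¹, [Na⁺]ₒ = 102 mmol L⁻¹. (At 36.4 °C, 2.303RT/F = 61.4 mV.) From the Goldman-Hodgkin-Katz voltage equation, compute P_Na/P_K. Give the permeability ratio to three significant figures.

Let α = P_Na/P_K. GHK: Vm = 61.4·log₁₀[(Kₒ + α·Naₒ)/(Kᵢ + α·Naᵢ)].
10^(Vm/61.4) = 10^(-53.0/61.4) = 0.13703
So 0.13703·(Kᵢ + α·Naᵢ) = Kₒ + α·Naₒ → α = (0.13703·117.0 − 2.65) / (102.0 − 0.13703·28.2)
α = (16.03 − 2.65) / (102.0 − 3.864) = 13.38/98.14 = 0.1364

0.136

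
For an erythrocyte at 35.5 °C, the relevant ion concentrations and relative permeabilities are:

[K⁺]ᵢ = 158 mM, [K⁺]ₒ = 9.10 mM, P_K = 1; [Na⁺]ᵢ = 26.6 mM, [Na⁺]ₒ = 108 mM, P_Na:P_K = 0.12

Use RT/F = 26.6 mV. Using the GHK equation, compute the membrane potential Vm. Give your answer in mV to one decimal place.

-52.9 mV

Vm = 26.6 · ln[(Σ P·[cation]ₒ + Σ P·[anion]ᵢ) / (Σ P·[cation]ᵢ + Σ P·[anion]ₒ)]
Numerator = 1×9.10 + 0.12×108 = 22.06
Denominator = 1×158 + 0.12×26.6 = 161.2
Vm = 26.6 · ln(0.13686) = 26.6 × (-1.9888) = -52.90 mV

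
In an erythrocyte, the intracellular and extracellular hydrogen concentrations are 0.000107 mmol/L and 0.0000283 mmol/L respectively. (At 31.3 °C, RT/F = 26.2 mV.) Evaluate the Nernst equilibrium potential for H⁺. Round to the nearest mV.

E = (26.2/z) · ln([H⁺]_out/[H⁺]_in) with z = +1.
= (26.2/1) · ln(0.0000283/0.000107) = 26.20 · ln(0.2645)
= 26.20 · (-1.3300) = -34.85 mV

-35 mV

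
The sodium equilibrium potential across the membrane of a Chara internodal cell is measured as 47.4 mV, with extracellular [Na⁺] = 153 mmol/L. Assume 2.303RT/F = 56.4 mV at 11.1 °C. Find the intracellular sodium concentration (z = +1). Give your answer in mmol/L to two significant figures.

Nernst: E = (56.4/1) · log₁₀([out]/[in]), so log₁₀([out]/[in]) = 47.4 × 1 / 56.4 = 0.8404.
[out]/[in] = 10^(0.8404) = 6.925.
[in] = 153 / 6.925 = 22.09 mmol/L.

22 mmol/L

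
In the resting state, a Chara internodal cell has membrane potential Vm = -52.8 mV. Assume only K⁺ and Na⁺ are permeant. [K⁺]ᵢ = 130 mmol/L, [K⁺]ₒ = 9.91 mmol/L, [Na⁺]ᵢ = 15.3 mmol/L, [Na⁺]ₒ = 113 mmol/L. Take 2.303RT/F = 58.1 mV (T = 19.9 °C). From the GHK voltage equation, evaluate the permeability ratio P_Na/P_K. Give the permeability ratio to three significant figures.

0.0552

Let α = P_Na/P_K. GHK: Vm = 58.1·log₁₀[(Kₒ + α·Naₒ)/(Kᵢ + α·Naᵢ)].
10^(Vm/58.1) = 10^(-52.8/58.1) = 0.12337
So 0.12337·(Kᵢ + α·Naᵢ) = Kₒ + α·Naₒ → α = (0.12337·130.0 − 9.91) / (113.0 − 0.12337·15.3)
α = (16.04 − 9.91) / (113.0 − 1.888) = 6.129/111.1 = 0.05516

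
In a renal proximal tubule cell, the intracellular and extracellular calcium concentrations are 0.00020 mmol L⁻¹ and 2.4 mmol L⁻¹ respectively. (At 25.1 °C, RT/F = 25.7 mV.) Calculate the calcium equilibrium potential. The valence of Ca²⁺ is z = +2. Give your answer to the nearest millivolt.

E = (25.7/z) · ln([Ca²⁺]_out/[Ca²⁺]_in) with z = +2.
= (25.7/2) · ln(2.4/0.00020) = 12.85 · ln(1.2e+04)
= 12.85 · (9.3927) = 120.70 mV

121 mV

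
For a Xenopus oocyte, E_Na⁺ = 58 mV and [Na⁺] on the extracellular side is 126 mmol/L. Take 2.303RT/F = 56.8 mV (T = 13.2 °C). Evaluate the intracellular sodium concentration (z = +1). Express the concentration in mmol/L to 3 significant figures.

Nernst: E = (56.8/1) · log₁₀([out]/[in]), so log₁₀([out]/[in]) = 58.0 × 1 / 56.8 = 1.0211.
[out]/[in] = 10^(1.0211) = 10.5.
[in] = 126 / 10.5 = 12 mmol/L.

12.0 mmol/L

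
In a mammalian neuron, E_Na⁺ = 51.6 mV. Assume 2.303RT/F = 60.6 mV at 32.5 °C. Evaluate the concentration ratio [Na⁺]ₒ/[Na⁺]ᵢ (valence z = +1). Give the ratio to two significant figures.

7.1

log₁₀([out]/[in]) = E·z/(60.6) = 51.6 × 1 / 60.6 = 0.8515
[out]/[in] = 10^(0.8515) = 7.104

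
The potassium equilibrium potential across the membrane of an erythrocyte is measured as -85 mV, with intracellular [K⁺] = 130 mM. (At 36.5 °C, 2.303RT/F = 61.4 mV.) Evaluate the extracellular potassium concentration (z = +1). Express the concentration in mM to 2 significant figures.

Nernst: E = (61.4/1) · log₁₀([out]/[in]), so log₁₀([out]/[in]) = -85.0 × 1 / 61.4 = -1.3844.
[out]/[in] = 10^(-1.3844) = 0.04127.
[out] = 0.04127 × 130 = 5.365 mM.

5.4 mM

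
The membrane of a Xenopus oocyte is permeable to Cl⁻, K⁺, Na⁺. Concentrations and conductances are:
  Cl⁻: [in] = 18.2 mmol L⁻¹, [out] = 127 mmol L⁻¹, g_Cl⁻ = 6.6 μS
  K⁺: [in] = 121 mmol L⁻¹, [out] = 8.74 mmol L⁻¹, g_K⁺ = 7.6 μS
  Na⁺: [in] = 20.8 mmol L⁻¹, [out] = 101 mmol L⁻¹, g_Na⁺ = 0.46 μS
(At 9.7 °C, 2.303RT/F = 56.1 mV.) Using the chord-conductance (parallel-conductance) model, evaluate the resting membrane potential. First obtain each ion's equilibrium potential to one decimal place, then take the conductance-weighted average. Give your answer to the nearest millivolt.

-53 mV

E_Cl⁻ = (56.1/-1)·log₁₀(127/18.2) = -47.3 mV
E_K⁺ = (56.1/1)·log₁₀(8.74/121) = -64.0 mV
E_Na⁺ = (56.1/1)·log₁₀(101/20.8) = 38.5 mV
Vm = (Σ gᵢEᵢ)/(Σ gᵢ) = (6.6·-47.3 + 7.6·-64.0 + 0.46·38.5) / (6.6 + 7.6 + 0.46)
= -780.87 / 14.66 = -53.27 mV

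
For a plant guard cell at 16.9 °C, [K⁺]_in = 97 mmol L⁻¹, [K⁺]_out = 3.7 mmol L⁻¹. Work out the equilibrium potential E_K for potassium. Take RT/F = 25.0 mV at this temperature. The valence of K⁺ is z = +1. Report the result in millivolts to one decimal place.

-81.7 mV

E = (25.0/z) · ln([K⁺]_out/[K⁺]_in) with z = +1.
= (25.0/1) · ln(3.7/97) = 25.00 · ln(0.03814)
= 25.00 · (-3.2664) = -81.66 mV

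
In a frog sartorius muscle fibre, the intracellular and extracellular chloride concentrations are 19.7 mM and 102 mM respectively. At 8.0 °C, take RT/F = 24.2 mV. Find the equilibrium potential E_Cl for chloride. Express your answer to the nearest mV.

E = (24.2/z) · ln([Cl⁻]_out/[Cl⁻]_in) with z = -1.
For an anion, dividing by z = -1 reverses the sign.
= (24.2/-1) · ln(102/19.7) = -24.20 · ln(5.178)
= -24.20 · (1.6444) = -39.79 mV

-40 mV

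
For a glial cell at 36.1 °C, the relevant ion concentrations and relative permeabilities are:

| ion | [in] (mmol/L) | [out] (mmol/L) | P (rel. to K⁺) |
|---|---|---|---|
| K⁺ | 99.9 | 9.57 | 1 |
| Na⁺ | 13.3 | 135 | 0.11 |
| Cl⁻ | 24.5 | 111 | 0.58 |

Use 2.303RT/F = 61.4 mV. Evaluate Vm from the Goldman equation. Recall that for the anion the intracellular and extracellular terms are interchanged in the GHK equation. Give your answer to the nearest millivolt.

Vm = 61.4 · log₁₀[(Σ P·[cation]ₒ + Σ P·[anion]ᵢ) / (Σ P·[cation]ᵢ + Σ P·[anion]ₒ)]
Numerator = 1×9.57 + 0.11×135 + 0.58×24.5 = 38.63
Denominator = 1×99.9 + 0.11×13.3 + 0.58×111 = 165.7
Vm = 61.4 · log₁₀(0.23307) = 61.4 × (-0.6325) = -38.84 mV

-39 mV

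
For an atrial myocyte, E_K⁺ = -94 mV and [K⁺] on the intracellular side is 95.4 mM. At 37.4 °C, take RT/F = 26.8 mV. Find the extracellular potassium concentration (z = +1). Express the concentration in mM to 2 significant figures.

2.9 mM

Nernst: E = (26.8/1) · ln([out]/[in]), so ln([out]/[in]) = -94.0 × 1 / 26.8 = -3.5075.
[out]/[in] = e^(-3.5075) = 0.02997.
[out] = 0.02997 × 95.4 = 2.859 mM.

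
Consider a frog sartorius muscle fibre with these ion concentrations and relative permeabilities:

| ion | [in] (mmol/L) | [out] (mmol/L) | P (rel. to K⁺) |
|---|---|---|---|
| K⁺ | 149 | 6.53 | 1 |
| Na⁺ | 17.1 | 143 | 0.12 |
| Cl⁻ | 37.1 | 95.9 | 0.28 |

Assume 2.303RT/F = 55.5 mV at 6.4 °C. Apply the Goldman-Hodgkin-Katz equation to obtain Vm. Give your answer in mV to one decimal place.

Vm = 55.5 · log₁₀[(Σ P·[cation]ₒ + Σ P·[anion]ᵢ) / (Σ P·[cation]ᵢ + Σ P·[anion]ₒ)]
Numerator = 1×6.53 + 0.12×143 + 0.28×37.1 = 34.08
Denominator = 1×149 + 0.12×17.1 + 0.28×95.9 = 177.9
Vm = 55.5 · log₁₀(0.19155) = 55.5 × (-0.7177) = -39.83 mV

-39.8 mV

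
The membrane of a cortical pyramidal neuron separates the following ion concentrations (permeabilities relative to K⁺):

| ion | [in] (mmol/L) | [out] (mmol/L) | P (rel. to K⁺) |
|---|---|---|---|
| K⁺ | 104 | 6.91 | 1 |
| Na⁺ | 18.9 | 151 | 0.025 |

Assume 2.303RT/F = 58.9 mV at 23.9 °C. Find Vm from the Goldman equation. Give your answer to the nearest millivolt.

Vm = 58.9 · log₁₀[(Σ P·[cation]ₒ + Σ P·[anion]ᵢ) / (Σ P·[cation]ᵢ + Σ P·[anion]ₒ)]
Numerator = 1×6.91 + 0.025×151 = 10.69
Denominator = 1×104 + 0.025×18.9 = 104.5
Vm = 58.9 · log₁₀(0.10228) = 58.9 × (-0.9902) = -58.32 mV

-58 mV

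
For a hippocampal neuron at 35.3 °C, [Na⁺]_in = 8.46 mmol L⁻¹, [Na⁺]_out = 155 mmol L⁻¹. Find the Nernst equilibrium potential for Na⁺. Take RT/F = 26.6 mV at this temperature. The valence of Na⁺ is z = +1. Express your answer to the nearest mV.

E = (26.6/z) · ln([Na⁺]_out/[Na⁺]_in) with z = +1.
= (26.6/1) · ln(155/8.46) = 26.60 · ln(18.32)
= 26.60 · (2.9081) = 77.35 mV

77 mV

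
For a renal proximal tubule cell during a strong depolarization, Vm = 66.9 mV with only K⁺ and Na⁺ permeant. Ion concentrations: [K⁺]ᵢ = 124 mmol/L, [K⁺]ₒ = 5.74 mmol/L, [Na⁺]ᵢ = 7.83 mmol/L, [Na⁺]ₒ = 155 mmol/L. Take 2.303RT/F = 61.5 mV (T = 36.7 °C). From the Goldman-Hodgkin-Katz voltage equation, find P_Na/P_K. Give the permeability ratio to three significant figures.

25.6

Let α = P_Na/P_K. GHK: Vm = 61.5·log₁₀[(Kₒ + α·Naₒ)/(Kᵢ + α·Naᵢ)].
10^(Vm/61.5) = 10^(66.9/61.5) = 12.241
So 12.241·(Kᵢ + α·Naᵢ) = Kₒ + α·Naₒ → α = (12.241·124.0 − 5.74) / (155.0 − 12.241·7.83)
α = (1518 − 5.74) / (155.0 − 95.84) = 1512/59.16 = 25.56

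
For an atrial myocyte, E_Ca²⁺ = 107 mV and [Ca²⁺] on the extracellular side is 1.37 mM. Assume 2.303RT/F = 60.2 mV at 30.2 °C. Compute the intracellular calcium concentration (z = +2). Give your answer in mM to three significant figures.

0.000382 mM

Nernst: E = (60.2/2) · log₁₀([out]/[in]), so log₁₀([out]/[in]) = 107.0 × 2 / 60.2 = 3.5548.
[out]/[in] = 10^(3.5548) = 3588.
[in] = 1.37 / 3588 = 0.0003819 mM.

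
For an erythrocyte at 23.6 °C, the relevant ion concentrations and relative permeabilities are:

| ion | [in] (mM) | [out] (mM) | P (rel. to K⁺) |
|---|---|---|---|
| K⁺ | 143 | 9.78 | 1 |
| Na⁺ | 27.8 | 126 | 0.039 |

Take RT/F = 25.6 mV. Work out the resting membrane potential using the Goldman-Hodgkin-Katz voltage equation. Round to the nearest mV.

Vm = 25.6 · ln[(Σ P·[cation]ₒ + Σ P·[anion]ᵢ) / (Σ P·[cation]ᵢ + Σ P·[anion]ₒ)]
Numerator = 1×9.78 + 0.039×126 = 14.69
Denominator = 1×143 + 0.039×27.8 = 144.1
Vm = 25.6 · ln(0.10198) = 25.6 × (-2.2830) = -58.44 mV

-58 mV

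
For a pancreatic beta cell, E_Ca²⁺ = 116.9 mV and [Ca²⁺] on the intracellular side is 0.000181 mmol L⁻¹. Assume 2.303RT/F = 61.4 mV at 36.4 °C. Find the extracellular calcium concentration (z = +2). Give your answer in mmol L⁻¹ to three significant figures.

1.16 mmol L⁻¹

Nernst: E = (61.4/2) · log₁₀([out]/[in]), so log₁₀([out]/[in]) = 116.9 × 2 / 61.4 = 3.8078.
[out]/[in] = 10^(3.8078) = 6424.
[out] = 6424 × 0.000181 = 1.163 mmol L⁻¹.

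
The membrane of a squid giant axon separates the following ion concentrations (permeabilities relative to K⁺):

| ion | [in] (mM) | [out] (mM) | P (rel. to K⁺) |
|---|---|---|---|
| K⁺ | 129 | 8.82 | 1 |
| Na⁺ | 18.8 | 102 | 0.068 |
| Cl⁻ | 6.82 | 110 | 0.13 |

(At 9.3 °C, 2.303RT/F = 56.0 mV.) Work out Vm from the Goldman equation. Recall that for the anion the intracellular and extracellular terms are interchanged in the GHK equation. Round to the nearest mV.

Vm = 56.0 · log₁₀[(Σ P·[cation]ₒ + Σ P·[anion]ᵢ) / (Σ P·[cation]ᵢ + Σ P·[anion]ₒ)]
Numerator = 1×8.82 + 0.068×102 + 0.13×6.82 = 16.64
Denominator = 1×129 + 0.068×18.8 + 0.13×110 = 144.6
Vm = 56.0 · log₁₀(0.11511) = 56.0 × (-0.9389) = -52.58 mV

-53 mV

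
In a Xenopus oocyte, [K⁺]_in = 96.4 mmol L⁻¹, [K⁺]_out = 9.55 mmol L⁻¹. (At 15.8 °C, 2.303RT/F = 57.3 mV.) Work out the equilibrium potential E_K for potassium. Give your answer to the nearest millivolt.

E = (57.3/z) · log₁₀([K⁺]_out/[K⁺]_in) with z = +1.
= (57.3/1) · log₁₀(9.55/96.4) = 57.30 · log₁₀(0.09907)
= 57.30 · (-1.0041) = -57.53 mV

-58 mV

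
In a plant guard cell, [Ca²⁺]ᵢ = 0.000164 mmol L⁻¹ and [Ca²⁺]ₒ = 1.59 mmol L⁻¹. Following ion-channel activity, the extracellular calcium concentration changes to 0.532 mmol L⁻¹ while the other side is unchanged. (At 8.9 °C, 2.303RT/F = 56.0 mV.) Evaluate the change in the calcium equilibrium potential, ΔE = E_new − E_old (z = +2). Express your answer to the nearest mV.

-13 mV

E_old = (56.0/2)·log₁₀(1.59/0.000164) = 111.62 mV
E_new = (56.0/2)·log₁₀(0.532/0.000164) = 98.31 mV
ΔE = 98.31 − (111.62) = -13.31 mV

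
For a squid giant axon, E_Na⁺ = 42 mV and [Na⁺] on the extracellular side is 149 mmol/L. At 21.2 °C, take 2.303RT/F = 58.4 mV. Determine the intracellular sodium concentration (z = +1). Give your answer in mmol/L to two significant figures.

Nernst: E = (58.4/1) · log₁₀([out]/[in]), so log₁₀([out]/[in]) = 42.0 × 1 / 58.4 = 0.7192.
[out]/[in] = 10^(0.7192) = 5.238.
[in] = 149 / 5.238 = 28.45 mmol/L.

28 mmol/L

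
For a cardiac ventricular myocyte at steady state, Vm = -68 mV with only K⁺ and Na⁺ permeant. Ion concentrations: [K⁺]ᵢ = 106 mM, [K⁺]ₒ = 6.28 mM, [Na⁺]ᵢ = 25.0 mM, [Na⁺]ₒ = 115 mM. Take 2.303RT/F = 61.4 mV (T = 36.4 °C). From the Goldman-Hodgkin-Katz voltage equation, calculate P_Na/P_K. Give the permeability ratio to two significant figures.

Let α = P_Na/P_K. GHK: Vm = 61.4·log₁₀[(Kₒ + α·Naₒ)/(Kᵢ + α·Naᵢ)].
10^(Vm/61.4) = 10^(-68.0/61.4) = 0.078074
So 0.078074·(Kᵢ + α·Naᵢ) = Kₒ + α·Naₒ → α = (0.078074·106.0 − 6.28) / (115.0 − 0.078074·25.0)
α = (8.276 − 6.28) / (115.0 − 1.952) = 1.996/113 = 0.01766

0.018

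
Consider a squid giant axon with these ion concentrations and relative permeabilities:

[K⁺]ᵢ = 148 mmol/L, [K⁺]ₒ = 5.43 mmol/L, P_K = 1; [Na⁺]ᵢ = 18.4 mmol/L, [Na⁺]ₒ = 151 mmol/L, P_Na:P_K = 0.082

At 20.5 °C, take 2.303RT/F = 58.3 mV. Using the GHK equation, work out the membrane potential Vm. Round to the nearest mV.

Vm = 58.3 · log₁₀[(Σ P·[cation]ₒ + Σ P·[anion]ᵢ) / (Σ P·[cation]ᵢ + Σ P·[anion]ₒ)]
Numerator = 1×5.43 + 0.082×151 = 17.81
Denominator = 1×148 + 0.082×18.4 = 149.5
Vm = 58.3 · log₁₀(0.11914) = 58.3 × (-0.9240) = -53.87 mV

-54 mV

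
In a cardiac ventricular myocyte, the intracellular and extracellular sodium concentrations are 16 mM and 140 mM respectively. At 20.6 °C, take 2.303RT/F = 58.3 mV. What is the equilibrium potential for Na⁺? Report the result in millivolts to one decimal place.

54.9 mV

E = (58.3/z) · log₁₀([Na⁺]_out/[Na⁺]_in) with z = +1.
= (58.3/1) · log₁₀(140/16) = 58.30 · log₁₀(8.75)
= 58.30 · (0.9420) = 54.92 mV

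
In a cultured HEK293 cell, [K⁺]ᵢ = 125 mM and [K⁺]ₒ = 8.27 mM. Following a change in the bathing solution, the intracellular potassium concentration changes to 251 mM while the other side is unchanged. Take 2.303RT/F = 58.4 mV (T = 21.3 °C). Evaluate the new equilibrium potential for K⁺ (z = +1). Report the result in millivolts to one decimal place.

-86.6 mV

After the shift: [K⁺]_out = 8.27, [K⁺]_in = 251 mM.
E_new = (58.4/1)·log₁₀(8.27/251) = 58.40 · (-1.4822) = -86.56 mV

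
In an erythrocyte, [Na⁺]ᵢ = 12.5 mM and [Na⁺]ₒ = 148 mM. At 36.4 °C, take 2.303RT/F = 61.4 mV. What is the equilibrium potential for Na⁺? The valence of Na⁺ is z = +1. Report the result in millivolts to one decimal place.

E = (61.4/z) · log₁₀([Na⁺]_out/[Na⁺]_in) with z = +1.
= (61.4/1) · log₁₀(148/12.5) = 61.40 · log₁₀(11.84)
= 61.40 · (1.0734) = 65.90 mV

65.9 mV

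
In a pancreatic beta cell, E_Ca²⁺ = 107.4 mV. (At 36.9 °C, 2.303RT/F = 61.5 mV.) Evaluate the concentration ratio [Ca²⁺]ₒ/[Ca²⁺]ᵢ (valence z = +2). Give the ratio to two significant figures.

3100

log₁₀([out]/[in]) = E·z/(61.5) = 107.4 × 2 / 61.5 = 3.4927
[out]/[in] = 10^(3.4927) = 3109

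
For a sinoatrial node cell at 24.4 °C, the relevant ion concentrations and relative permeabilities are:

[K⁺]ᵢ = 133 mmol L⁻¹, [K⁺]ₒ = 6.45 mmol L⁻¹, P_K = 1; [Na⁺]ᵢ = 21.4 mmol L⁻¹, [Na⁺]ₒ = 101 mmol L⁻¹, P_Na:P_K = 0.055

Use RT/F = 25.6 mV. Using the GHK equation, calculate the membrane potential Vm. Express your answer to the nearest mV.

-62 mV

Vm = 25.6 · ln[(Σ P·[cation]ₒ + Σ P·[anion]ᵢ) / (Σ P·[cation]ᵢ + Σ P·[anion]ₒ)]
Numerator = 1×6.45 + 0.055×101 = 12
Denominator = 1×133 + 0.055×21.4 = 134.2
Vm = 25.6 · ln(0.089471) = 25.6 × (-2.4138) = -61.79 mV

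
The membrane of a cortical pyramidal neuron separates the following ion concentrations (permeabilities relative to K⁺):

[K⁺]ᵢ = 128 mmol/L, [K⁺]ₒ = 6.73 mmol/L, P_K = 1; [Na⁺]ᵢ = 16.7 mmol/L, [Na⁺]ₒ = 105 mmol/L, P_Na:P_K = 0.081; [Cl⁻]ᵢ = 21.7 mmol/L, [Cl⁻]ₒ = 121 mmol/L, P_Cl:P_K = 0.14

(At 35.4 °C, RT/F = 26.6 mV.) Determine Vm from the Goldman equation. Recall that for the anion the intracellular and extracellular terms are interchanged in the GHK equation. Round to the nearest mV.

Vm = 26.6 · ln[(Σ P·[cation]ₒ + Σ P·[anion]ᵢ) / (Σ P·[cation]ᵢ + Σ P·[anion]ₒ)]
Numerator = 1×6.73 + 0.081×105 + 0.14×21.7 = 18.27
Denominator = 1×128 + 0.081×16.7 + 0.14×121 = 146.3
Vm = 26.6 · ln(0.12491) = 26.6 × (-2.0802) = -55.33 mV

-55 mV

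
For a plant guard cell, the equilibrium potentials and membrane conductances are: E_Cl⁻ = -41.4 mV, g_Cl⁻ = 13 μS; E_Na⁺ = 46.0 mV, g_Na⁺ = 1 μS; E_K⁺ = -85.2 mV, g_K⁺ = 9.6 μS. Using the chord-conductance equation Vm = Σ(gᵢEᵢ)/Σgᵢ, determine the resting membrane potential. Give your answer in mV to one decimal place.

Σ gᵢEᵢ = 13·(-41.4) + 1·(46.0) + 9.6·(-85.2) = -1310.12
Σ gᵢ = 13 + 1 + 9.6 = 23.6
Vm = -1310.12 / 23.6 = -55.51 mV

-55.5 mV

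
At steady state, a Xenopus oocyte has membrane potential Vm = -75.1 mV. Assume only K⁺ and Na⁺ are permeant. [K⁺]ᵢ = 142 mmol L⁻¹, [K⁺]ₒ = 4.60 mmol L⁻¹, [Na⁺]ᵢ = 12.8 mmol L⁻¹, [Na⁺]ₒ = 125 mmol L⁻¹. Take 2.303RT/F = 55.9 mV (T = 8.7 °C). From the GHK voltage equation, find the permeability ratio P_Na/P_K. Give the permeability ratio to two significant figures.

Let α = P_Na/P_K. GHK: Vm = 55.9·log₁₀[(Kₒ + α·Naₒ)/(Kᵢ + α·Naᵢ)].
10^(Vm/55.9) = 10^(-75.1/55.9) = 0.045345
So 0.045345·(Kᵢ + α·Naᵢ) = Kₒ + α·Naₒ → α = (0.045345·142.0 − 4.6) / (125.0 − 0.045345·12.8)
α = (6.439 − 4.6) / (125.0 − 0.5804) = 1.839/124.4 = 0.01478

0.015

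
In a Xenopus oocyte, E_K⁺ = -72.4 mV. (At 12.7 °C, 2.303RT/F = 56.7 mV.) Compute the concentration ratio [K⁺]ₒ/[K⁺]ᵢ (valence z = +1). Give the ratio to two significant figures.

log₁₀([out]/[in]) = E·z/(56.7) = -72.4 × 1 / 56.7 = -1.2769
[out]/[in] = 10^(-1.2769) = 0.05286

0.053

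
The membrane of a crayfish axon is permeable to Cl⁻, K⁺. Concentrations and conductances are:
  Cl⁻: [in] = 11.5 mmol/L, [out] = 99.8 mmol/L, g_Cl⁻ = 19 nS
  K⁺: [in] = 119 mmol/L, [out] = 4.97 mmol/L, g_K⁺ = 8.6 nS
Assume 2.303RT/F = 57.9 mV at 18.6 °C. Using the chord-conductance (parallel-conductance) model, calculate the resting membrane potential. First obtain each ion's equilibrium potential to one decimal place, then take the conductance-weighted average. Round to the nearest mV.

-62 mV

E_Cl⁻ = (57.9/-1)·log₁₀(99.8/11.5) = -54.3 mV
E_K⁺ = (57.9/1)·log₁₀(4.97/119) = -79.9 mV
Vm = (Σ gᵢEᵢ)/(Σ gᵢ) = (19·-54.3 + 8.6·-79.9) / (19 + 8.6)
= -1718.84 / 27.6 = -62.28 mV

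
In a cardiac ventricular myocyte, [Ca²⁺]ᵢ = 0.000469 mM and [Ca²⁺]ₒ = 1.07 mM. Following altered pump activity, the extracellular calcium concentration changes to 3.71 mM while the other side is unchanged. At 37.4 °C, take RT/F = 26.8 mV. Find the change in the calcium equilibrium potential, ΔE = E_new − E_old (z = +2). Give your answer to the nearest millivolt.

E_old = (26.8/2)·ln(1.07/0.000469) = 103.62 mV
E_new = (26.8/2)·ln(3.71/0.000469) = 120.28 mV
ΔE = 120.28 − (103.62) = 16.66 mV

17 mV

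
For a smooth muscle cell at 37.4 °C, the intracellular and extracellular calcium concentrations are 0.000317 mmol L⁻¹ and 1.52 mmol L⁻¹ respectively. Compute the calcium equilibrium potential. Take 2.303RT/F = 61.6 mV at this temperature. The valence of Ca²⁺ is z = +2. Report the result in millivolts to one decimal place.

113.4 mV

E = (61.6/z) · log₁₀([Ca²⁺]_out/[Ca²⁺]_in) with z = +2.
= (61.6/2) · log₁₀(1.52/0.000317) = 30.80 · log₁₀(4795)
= 30.80 · (3.6808) = 113.37 mV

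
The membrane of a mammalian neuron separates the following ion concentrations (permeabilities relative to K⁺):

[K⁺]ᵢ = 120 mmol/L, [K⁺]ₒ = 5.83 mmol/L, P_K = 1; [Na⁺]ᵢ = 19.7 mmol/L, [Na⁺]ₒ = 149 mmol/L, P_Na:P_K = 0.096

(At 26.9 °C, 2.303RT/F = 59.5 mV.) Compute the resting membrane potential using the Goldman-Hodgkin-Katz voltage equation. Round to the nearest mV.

-47 mV

Vm = 59.5 · log₁₀[(Σ P·[cation]ₒ + Σ P·[anion]ᵢ) / (Σ P·[cation]ᵢ + Σ P·[anion]ₒ)]
Numerator = 1×5.83 + 0.096×149 = 20.13
Denominator = 1×120 + 0.096×19.7 = 121.9
Vm = 59.5 · log₁₀(0.16518) = 59.5 × (-0.7820) = -46.53 mV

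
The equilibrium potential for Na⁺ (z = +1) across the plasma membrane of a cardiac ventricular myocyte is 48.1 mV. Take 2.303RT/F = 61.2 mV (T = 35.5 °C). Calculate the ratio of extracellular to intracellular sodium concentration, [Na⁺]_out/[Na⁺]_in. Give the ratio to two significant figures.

6.1

log₁₀([out]/[in]) = E·z/(61.2) = 48.1 × 1 / 61.2 = 0.7859
[out]/[in] = 10^(0.7859) = 6.109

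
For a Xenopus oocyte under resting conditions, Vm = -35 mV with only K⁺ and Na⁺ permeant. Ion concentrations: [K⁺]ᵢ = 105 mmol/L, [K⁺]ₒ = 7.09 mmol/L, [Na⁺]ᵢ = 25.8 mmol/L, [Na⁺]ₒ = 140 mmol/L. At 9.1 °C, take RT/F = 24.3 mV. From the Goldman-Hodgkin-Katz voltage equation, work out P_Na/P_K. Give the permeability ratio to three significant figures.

0.133

Let α = P_Na/P_K. GHK: Vm = 24.3·ln[(Kₒ + α·Naₒ)/(Kᵢ + α·Naᵢ)].
e^(Vm/24.3) = e^(-35.0/24.3) = 0.23685
So 0.23685·(Kᵢ + α·Naᵢ) = Kₒ + α·Naₒ → α = (0.23685·105.0 − 7.09) / (140.0 − 0.23685·25.8)
α = (24.87 − 7.09) / (140.0 − 6.111) = 17.78/133.9 = 0.1328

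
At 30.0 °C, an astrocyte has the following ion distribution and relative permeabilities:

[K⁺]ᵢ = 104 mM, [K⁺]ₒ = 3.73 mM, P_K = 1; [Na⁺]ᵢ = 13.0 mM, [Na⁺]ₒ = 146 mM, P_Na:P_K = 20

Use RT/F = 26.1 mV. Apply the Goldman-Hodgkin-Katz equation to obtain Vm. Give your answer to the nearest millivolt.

Vm = 26.1 · ln[(Σ P·[cation]ₒ + Σ P·[anion]ᵢ) / (Σ P·[cation]ᵢ + Σ P·[anion]ₒ)]
Numerator = 1×3.73 + 20×146 = 2924
Denominator = 1×104 + 20×13.0 = 364
Vm = 26.1 · ln(8.0322) = 26.1 × (2.0835) = 54.38 mV

54 mV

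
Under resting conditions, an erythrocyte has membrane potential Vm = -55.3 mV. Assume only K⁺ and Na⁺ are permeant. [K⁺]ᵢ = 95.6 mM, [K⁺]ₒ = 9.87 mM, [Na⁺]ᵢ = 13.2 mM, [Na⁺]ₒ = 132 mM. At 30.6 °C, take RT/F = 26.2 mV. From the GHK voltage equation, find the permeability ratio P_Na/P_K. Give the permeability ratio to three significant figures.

Let α = P_Na/P_K. GHK: Vm = 26.2·ln[(Kₒ + α·Naₒ)/(Kᵢ + α·Naᵢ)].
e^(Vm/26.2) = e^(-55.3/26.2) = 0.12115
So 0.12115·(Kᵢ + α·Naᵢ) = Kₒ + α·Naₒ → α = (0.12115·95.6 − 9.87) / (132.0 − 0.12115·13.2)
α = (11.58 − 9.87) / (132.0 − 1.599) = 1.712/130.4 = 0.01313

0.0131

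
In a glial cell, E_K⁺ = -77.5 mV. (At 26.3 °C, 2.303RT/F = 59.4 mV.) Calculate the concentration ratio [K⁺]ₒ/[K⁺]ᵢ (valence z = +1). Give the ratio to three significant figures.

log₁₀([out]/[in]) = E·z/(59.4) = -77.5 × 1 / 59.4 = -1.3047
[out]/[in] = 10^(-1.3047) = 0.04958

0.0496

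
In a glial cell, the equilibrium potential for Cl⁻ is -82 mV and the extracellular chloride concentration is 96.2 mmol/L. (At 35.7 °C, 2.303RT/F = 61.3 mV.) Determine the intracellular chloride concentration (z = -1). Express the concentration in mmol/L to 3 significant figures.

Nernst: E = (61.3/-1) · log₁₀([out]/[in]), so log₁₀([out]/[in]) = -82.0 × -1 / 61.3 = 1.3377.
[out]/[in] = 10^(1.3377) = 21.76.
[in] = 96.2 / 21.76 = 4.421 mmol/L.

4.42 mmol/L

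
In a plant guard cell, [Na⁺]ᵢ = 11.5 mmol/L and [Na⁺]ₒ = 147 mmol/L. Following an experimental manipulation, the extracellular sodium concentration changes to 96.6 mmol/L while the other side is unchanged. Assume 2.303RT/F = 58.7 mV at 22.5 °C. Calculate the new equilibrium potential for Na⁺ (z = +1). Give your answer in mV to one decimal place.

After the shift: [Na⁺]_out = 96.6, [Na⁺]_in = 11.5 mmol/L.
E_new = (58.7/1)·log₁₀(96.6/11.5) = 58.70 · (0.9243) = 54.26 mV

54.3 mV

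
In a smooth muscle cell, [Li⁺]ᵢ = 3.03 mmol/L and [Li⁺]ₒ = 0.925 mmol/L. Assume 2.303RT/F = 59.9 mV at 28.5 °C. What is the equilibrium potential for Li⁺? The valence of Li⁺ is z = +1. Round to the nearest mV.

-31 mV

E = (59.9/z) · log₁₀([Li⁺]_out/[Li⁺]_in) with z = +1.
= (59.9/1) · log₁₀(0.925/3.03) = 59.90 · log₁₀(0.3053)
= 59.90 · (-0.5153) = -30.87 mV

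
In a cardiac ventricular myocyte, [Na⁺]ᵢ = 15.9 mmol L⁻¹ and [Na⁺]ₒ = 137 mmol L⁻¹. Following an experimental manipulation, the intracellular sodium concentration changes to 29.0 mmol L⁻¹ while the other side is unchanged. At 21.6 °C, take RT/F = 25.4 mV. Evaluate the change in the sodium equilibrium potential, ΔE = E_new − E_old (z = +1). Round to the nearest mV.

E_old = (25.4/1)·ln(137/15.9) = 54.70 mV
E_new = (25.4/1)·ln(137/29.0) = 39.44 mV
ΔE = 39.44 − (54.70) = -15.26 mV

-15 mV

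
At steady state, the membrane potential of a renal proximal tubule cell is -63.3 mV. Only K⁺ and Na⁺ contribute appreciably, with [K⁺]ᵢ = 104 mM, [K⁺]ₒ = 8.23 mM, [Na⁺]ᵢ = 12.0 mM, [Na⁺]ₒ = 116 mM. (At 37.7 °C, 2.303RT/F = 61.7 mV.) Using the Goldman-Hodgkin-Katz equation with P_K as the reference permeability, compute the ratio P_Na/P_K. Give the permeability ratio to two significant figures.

Let α = P_Na/P_K. GHK: Vm = 61.7·log₁₀[(Kₒ + α·Naₒ)/(Kᵢ + α·Naᵢ)].
10^(Vm/61.7) = 10^(-63.3/61.7) = 0.094204
So 0.094204·(Kᵢ + α·Naᵢ) = Kₒ + α·Naₒ → α = (0.094204·104.0 − 8.23) / (116.0 − 0.094204·12.0)
α = (9.797 − 8.23) / (116.0 − 1.13) = 1.567/114.9 = 0.01364

0.014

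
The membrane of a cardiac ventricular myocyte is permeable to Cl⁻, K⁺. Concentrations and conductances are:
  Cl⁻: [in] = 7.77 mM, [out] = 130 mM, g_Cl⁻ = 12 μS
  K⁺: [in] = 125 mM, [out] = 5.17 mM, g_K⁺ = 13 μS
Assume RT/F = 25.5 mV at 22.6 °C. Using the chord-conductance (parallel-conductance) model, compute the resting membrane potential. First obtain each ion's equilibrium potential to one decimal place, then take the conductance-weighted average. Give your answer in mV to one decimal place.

-76.7 mV

E_Cl⁻ = (25.5/-1)·ln(130/7.77) = -71.8 mV
E_K⁺ = (25.5/1)·ln(5.17/125) = -81.2 mV
Vm = (Σ gᵢEᵢ)/(Σ gᵢ) = (12·-71.8 + 13·-81.2) / (12 + 13)
= -1917.20 / 25 = -76.69 mV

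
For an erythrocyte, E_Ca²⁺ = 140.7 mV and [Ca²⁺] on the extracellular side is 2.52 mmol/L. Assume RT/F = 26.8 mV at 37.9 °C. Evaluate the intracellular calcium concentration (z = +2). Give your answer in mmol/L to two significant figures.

Nernst: E = (26.8/2) · ln([out]/[in]), so ln([out]/[in]) = 140.7 × 2 / 26.8 = 10.5000.
[out]/[in] = e^(10.5000) = 3.632e+04.
[in] = 2.52 / 3.632e+04 = 6.939e-05 mmol/L.

0.000069 mmol/L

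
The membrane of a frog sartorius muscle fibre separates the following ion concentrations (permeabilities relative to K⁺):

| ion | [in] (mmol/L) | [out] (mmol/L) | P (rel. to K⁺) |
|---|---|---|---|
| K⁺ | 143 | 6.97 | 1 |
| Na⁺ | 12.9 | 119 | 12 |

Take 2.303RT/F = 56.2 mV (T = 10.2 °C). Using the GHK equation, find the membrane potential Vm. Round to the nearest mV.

38 mV

Vm = 56.2 · log₁₀[(Σ P·[cation]ₒ + Σ P·[anion]ᵢ) / (Σ P·[cation]ᵢ + Σ P·[anion]ₒ)]
Numerator = 1×6.97 + 12×119 = 1435
Denominator = 1×143 + 12×12.9 = 297.8
Vm = 56.2 · log₁₀(4.8186) = 56.2 × (0.6829) = 38.38 mV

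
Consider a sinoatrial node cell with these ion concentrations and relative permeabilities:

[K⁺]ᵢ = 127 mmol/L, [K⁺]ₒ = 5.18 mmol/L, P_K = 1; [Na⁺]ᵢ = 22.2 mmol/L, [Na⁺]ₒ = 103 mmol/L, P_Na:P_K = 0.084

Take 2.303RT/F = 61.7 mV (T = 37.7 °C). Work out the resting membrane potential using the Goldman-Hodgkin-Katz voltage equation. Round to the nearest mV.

Vm = 61.7 · log₁₀[(Σ P·[cation]ₒ + Σ P·[anion]ᵢ) / (Σ P·[cation]ᵢ + Σ P·[anion]ₒ)]
Numerator = 1×5.18 + 0.084×103 = 13.83
Denominator = 1×127 + 0.084×22.2 = 128.9
Vm = 61.7 · log₁₀(0.10734) = 61.7 × (-0.9692) = -59.80 mV

-60 mV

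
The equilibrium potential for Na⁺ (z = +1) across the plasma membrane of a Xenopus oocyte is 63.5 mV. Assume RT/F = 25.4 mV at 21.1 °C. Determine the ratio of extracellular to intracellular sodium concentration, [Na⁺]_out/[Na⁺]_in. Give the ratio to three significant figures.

ln([out]/[in]) = E·z/(25.4) = 63.5 × 1 / 25.4 = 2.5000
[out]/[in] = e^(2.5000) = 12.18

12.2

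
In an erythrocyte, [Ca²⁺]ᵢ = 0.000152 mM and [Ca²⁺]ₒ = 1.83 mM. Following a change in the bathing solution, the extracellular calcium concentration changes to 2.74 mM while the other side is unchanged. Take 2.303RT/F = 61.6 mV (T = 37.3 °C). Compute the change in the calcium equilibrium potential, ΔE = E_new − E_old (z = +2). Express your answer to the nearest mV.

E_old = (61.6/2)·log₁₀(1.83/0.000152) = 125.68 mV
E_new = (61.6/2)·log₁₀(2.74/0.000152) = 131.08 mV
ΔE = 131.08 − (125.68) = 5.40 mV

5 mV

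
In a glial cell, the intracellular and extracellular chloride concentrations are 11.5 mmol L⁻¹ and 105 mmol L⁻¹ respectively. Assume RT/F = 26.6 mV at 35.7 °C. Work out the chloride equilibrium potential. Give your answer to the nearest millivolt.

-59 mV

E = (26.6/z) · ln([Cl⁻]_out/[Cl⁻]_in) with z = -1.
For an anion, dividing by z = -1 reverses the sign.
= (26.6/-1) · ln(105/11.5) = -26.60 · ln(9.13)
= -26.60 · (2.2116) = -58.83 mV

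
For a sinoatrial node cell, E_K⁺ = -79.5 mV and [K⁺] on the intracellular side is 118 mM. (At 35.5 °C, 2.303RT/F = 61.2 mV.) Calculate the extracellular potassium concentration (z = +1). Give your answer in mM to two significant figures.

5.9 mM

Nernst: E = (61.2/1) · log₁₀([out]/[in]), so log₁₀([out]/[in]) = -79.5 × 1 / 61.2 = -1.2990.
[out]/[in] = 10^(-1.2990) = 0.05023.
[out] = 0.05023 × 118 = 5.927 mM.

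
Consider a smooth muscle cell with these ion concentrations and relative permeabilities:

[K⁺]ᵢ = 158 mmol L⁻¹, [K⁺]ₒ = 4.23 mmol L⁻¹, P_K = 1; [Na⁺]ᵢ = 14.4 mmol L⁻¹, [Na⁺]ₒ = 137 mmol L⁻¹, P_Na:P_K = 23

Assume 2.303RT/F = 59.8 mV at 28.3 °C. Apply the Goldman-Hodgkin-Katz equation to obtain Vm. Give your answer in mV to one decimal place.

Vm = 59.8 · log₁₀[(Σ P·[cation]ₒ + Σ P·[anion]ᵢ) / (Σ P·[cation]ᵢ + Σ P·[anion]ₒ)]
Numerator = 1×4.23 + 23×137 = 3155
Denominator = 1×158 + 23×14.4 = 489.2
Vm = 59.8 · log₁₀(6.4498) = 59.8 × (0.8095) = 48.41 mV

48.4 mV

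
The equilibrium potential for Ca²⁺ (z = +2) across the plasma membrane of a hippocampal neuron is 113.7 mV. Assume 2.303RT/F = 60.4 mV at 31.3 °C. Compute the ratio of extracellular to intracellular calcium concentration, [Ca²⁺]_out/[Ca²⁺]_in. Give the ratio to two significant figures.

5800

log₁₀([out]/[in]) = E·z/(60.4) = 113.7 × 2 / 60.4 = 3.7649
[out]/[in] = 10^(3.7649) = 5820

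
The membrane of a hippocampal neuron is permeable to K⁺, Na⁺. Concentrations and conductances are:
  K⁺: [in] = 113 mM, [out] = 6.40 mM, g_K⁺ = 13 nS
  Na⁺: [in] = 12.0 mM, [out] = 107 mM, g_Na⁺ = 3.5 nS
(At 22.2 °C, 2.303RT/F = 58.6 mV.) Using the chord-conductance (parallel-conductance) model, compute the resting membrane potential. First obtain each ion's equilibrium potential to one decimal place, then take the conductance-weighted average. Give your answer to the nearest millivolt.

-46 mV

E_K⁺ = (58.6/1)·log₁₀(6.40/113) = -73.1 mV
E_Na⁺ = (58.6/1)·log₁₀(107/12.0) = 55.7 mV
Vm = (Σ gᵢEᵢ)/(Σ gᵢ) = (13·-73.1 + 3.5·55.7) / (13 + 3.5)
= -755.35 / 16.5 = -45.78 mV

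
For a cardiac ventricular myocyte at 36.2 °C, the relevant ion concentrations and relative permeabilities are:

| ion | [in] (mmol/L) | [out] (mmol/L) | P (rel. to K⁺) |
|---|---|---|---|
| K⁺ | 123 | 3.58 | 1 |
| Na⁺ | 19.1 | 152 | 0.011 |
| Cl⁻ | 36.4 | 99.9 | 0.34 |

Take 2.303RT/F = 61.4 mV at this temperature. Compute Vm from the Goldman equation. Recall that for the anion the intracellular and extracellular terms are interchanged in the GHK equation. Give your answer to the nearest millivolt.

Vm = 61.4 · log₁₀[(Σ P·[cation]ₒ + Σ P·[anion]ᵢ) / (Σ P·[cation]ᵢ + Σ P·[anion]ₒ)]
Numerator = 1×3.58 + 0.011×152 + 0.34×36.4 = 17.63
Denominator = 1×123 + 0.011×19.1 + 0.34×99.9 = 157.2
Vm = 61.4 · log₁₀(0.11215) = 61.4 × (-0.9502) = -58.34 mV

-58 mV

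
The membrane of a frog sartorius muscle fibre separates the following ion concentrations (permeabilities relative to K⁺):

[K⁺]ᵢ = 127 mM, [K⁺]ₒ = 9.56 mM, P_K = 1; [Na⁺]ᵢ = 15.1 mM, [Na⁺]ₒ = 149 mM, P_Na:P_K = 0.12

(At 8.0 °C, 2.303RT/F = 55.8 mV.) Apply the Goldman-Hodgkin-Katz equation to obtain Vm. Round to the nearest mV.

-37 mV

Vm = 55.8 · log₁₀[(Σ P·[cation]ₒ + Σ P·[anion]ᵢ) / (Σ P·[cation]ᵢ + Σ P·[anion]ₒ)]
Numerator = 1×9.56 + 0.12×149 = 27.44
Denominator = 1×127 + 0.12×15.1 = 128.8
Vm = 55.8 · log₁₀(0.21302) = 55.8 × (-0.6716) = -37.47 mV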